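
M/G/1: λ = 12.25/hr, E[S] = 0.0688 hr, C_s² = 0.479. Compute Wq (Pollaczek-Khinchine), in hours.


ρ = λ·E[S] = 12.25·0.0688 = 0.8428
E[S²] = E[S]²(1+C_s²) = 0.0688²·(1+0.479) = 0.007001
Wq = λ·E[S²]/(2(1−ρ)) = 12.25·0.007001/(2·0.1572) = 0.27277 hr

Final: 0.27277 hr


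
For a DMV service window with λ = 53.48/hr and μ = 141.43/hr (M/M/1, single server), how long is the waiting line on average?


ρ = 53.48/141.43 = 0.3781
Lq = ρ²/(1−ρ) = 0.1430/0.6219 = 0.2299

Final: 0.2299


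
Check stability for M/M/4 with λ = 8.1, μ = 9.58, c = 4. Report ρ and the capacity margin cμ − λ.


Total capacity cμ = 4·9.58 = 38.32/hr
ρ = λ/(cμ) = 8.1/38.32 = 0.2114
Stable ⇔ ρ < 1: YES
Spare capacity = cμ − λ = 38.32 − 8.1 = 30.22/hr

Final: ρ = 0.2114; stable; margin = 30.22/hr


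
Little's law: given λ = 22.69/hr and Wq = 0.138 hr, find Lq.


Lq = λWq = 22.69·0.138 = 3.1312

Final: 3.1312


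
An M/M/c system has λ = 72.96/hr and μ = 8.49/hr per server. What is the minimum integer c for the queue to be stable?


Stability requires cμ > λ ⇔ c > λ/μ.
λ/μ = 72.96/8.49 = 8.5936
Minimum integer c = ⌊8.5936⌋ + 1 = 9
Check: 9·8.49 = 76.41 > 72.96, while 8·8.49 = 67.92 ≤ 72.96

Final: 9 servers


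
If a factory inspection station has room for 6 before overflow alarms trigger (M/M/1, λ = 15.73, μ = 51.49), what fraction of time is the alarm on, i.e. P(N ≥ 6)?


ρ = 15.73/51.49 = 0.3055
P(N ≥ n) = ρ^n = 0.3055^6 = 0.0008129

Final: 0.0008129


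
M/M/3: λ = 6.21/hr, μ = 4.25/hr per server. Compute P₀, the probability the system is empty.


a = λ/μ = 6.21/4.25 = 1.4612; ρ = a/c = 0.4871
Σ_{k=0}^{2} a^k/k! (terms k=0..2) = 1.00000 + 1.46118 + 1.06752 = 3.52869
Tail: a^3/(3!(1−ρ)) = 3.11967/(6·0.5129) = 1.01365
P₀ = 1/(3.52869 + 1.01365) = 1/4.54235 = 0.220150

Final: 0.220150


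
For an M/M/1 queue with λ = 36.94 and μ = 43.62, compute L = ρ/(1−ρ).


ρ = λ/μ = 36.94/43.62 = 0.8469
L = ρ/(1−ρ) = 0.8469/(1 − 0.8469) = 0.8469/0.1531 = 5.5299

Final: 5.5299


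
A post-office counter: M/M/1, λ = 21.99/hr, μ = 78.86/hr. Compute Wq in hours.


ρ = 21.99/78.86 = 0.2788
Wq = ρ/(μ−λ) = 0.2788/(78.86 − 21.99) = 0.2788/56.87 = 0.004903 hr

Final: 0.004903 hr


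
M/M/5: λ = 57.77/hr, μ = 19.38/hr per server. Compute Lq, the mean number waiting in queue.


a = λ/μ = 2.9809; ρ = a/5 = 0.5962
P₀ = 0.047652
Lq = P₀·a^c·ρ / (c!·(1−ρ)²) = 0.047652·235.36559·0.5962/(120·0.16307)
= 0.34170

Final: 0.34170


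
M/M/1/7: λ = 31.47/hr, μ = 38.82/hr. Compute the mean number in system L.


ρ = 31.47/38.82 = 0.8107
L = ρ[1 − (K+1)ρ^K + Kρ^(K+1)] / [(1−ρ)(1−ρ^(K+1))]
Numerator: 0.8107·(1 − 8·0.230085 + 7·0.186522) = 0.376936
Denominator: (0.1893)·(0.813478) = 0.154020
L = 0.376936/0.154020 = 2.4473

Final: 2.4473


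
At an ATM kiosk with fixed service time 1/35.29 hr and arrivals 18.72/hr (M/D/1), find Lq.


ρ = 18.72/35.29 = 0.5305
M/D/1: Lq = ρ²/(2(1−ρ)) = 0.2814/(2·0.4695) = 0.29965

Final: 0.29965


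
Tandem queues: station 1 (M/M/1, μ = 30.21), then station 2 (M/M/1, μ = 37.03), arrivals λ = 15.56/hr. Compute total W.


Each node sees arrival rate λ = 15.56/hr (tandem ⇒ throughput preserved).
W₁ = 1/(μ₁−λ) = 1/(30.21−15.56) = 0.06826 hr
W₂ = 1/(μ₂−λ) = 1/(37.03−15.56) = 0.04658 hr
W_total = W₁ + W₂ = 0.06826 + 0.04658 = 0.11484 hr

Final: 0.11484 hr


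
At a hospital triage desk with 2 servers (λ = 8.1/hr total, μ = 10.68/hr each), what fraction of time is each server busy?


ρ = λ/(cμ) = 8.1/(2·10.68) = 8.1/21.36 = 0.3792

Final: 0.3792


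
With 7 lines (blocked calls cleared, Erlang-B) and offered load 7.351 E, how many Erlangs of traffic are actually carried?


B(7,7.351) = 0.270306 (Erlang-B)
Carried load = a(1 − B) = 7.351·(1 − 0.270306) = 7.351·0.729694 = 5.3640 E

Final: 5.3640 Erlangs


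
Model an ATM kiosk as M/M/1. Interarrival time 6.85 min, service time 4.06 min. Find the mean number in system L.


λ = 60/6.85 = 8.7591 /hr
μ = 60/4.06 = 14.7783 /hr
ρ = λ/μ = 8.7591/14.7783 = 0.5927
L = ρ/(1−ρ) = 0.5927/0.4073 = 1.4552

Final: 1.4552


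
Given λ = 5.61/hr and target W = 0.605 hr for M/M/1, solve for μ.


W = 1/(μ−λ) ⇒ μ − λ = 1/W = 1/0.605 = 1.6529
μ = λ + 1/W = 5.61 + 1.6529 = 7.2629 per hr

Final: 7.2629 /hr


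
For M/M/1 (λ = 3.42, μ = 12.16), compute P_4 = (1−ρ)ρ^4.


ρ = 3.42/12.16 = 0.2812
P_n = (1−ρ)·ρ^n = (1 − 0.2812)·0.2812^4 = 0.7188·0.006257 = 0.004497

Final: 0.004497


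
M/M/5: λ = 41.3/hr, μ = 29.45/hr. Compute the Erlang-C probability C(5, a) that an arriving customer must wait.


a = λ/μ = 1.4024; ρ = a/5 = 0.2805
P₀ = 0.245739 (from M/M/c formula)
C(c,a) = [a^c/(c!(1−ρ))]·P₀ = [5.42405/(120·0.7195)]·0.245739
= 0.06282·0.245739 = 0.015437

Final: 0.015437


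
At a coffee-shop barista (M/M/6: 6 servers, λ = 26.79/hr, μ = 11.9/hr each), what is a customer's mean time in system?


a = 2.2513; ρ = 0.3752; P₀ = 0.104948
Lq = P₀·a^c·ρ/(c!(1−ρ)²) = 0.01824
Wq = Lq/λ = 0.01824/26.79 = 0.0006808 hr
W = Wq + 1/μ = 0.0006808 + 0.08403 = 0.08471 hr

Final: 0.08471 hr


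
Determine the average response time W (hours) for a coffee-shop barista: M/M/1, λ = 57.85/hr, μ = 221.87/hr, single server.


W = 1/(μ−λ) = 1/(221.87 − 57.85) = 1/164.02 = 0.006097 hr

Final: 0.006097 hr


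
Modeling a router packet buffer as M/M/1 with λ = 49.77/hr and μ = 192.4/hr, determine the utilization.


ρ = λ/μ = 49.77/192.4 = 0.2587

Final: 0.2587


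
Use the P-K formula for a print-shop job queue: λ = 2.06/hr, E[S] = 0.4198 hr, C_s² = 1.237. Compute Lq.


ρ = λ·E[S] = 2.06·0.4198 = 0.8648
Lq = ρ²(1+C_s²)/(2(1−ρ)) = 0.7479·(1+1.237)/(2·0.1352)
= 0.7479·2.2370/0.2704 = 6.18643

Final: 6.18643


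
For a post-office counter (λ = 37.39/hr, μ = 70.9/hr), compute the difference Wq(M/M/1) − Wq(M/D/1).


ρ = 37.39/70.9 = 0.5274
Wq(M/M/1) = ρ/(μ−λ) = 0.5274/33.51 = 0.01574 hr
Wq(M/D/1) = ρ/(2(μ−λ)) = 0.007869 hr
Savings = 0.01574 − 0.007869 = 0.007869 hr

Final: 0.007869 hr


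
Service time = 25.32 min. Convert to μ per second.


μ = 1/(service time) in consistent units.
1 second = 0.0166667 min, so μ = 0.0166667/25.32 = 0.0006582 per second

Final: 0.0006582 /sec


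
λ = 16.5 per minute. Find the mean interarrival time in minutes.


Mean interarrival time = 1/λ = 1/16.5 minute = 0.06061 minute
In minutes: 0.06061 × 1 = 0.06061 min

Final: 0.06061 min


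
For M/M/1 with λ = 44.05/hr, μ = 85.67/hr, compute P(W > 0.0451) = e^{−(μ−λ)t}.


W ~ Exponential(μ−λ) for M/M/1.
μ − λ = 85.67 − 44.05 = 41.6200
P(W > t) = e^{−(μ−λ)t} = e^{−1.8771} = 0.153039

Final: 0.153039


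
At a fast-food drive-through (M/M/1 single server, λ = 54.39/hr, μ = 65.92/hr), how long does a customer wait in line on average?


ρ = 54.39/65.92 = 0.8251
Wq = ρ/(μ−λ) = 0.8251/(65.92 − 54.39) = 0.8251/11.53 = 0.07156 hr

Final: 0.07156 hr


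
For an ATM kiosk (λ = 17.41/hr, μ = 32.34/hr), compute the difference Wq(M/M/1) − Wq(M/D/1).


ρ = 17.41/32.34 = 0.5383
Wq(M/M/1) = ρ/(μ−λ) = 0.5383/14.93 = 0.03606 hr
Wq(M/D/1) = ρ/(2(μ−λ)) = 0.01803 hr
Savings = 0.03606 − 0.01803 = 0.01803 hr

Final: 0.01803 hr


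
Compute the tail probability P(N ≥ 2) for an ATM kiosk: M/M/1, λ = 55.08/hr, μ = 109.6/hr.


ρ = 55.08/109.6 = 0.5026
P(N ≥ n) = ρ^n = 0.5026^2 = 0.252561

Final: 0.252561


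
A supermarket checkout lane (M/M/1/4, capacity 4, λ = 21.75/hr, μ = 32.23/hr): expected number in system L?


ρ = 21.75/32.23 = 0.6748
L = ρ[1 − (K+1)ρ^K + Kρ^(K+1)] / [(1−ρ)(1−ρ^(K+1))]
Numerator: 0.6748·(1 − 5·0.207394 + 4·0.139957) = 0.352845
Denominator: (0.3252)·(0.860043) = 0.279654
L = 0.352845/0.279654 = 1.2617

Final: 1.2617


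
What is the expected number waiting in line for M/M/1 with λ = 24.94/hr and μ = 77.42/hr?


ρ = 24.94/77.42 = 0.3221
Lq = ρ²/(1−ρ) = 0.1038/0.6779 = 0.1531

Final: 0.1531


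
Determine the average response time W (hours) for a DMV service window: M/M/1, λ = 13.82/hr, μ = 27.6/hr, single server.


W = 1/(μ−λ) = 1/(27.6 − 13.82) = 1/13.78 = 0.07257 hr

Final: 0.07257 hr


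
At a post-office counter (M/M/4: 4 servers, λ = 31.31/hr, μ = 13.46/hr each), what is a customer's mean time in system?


a = 2.3262; ρ = 0.5815; P₀ = 0.090541
Lq = P₀·a^c·ρ/(c!(1−ρ)²) = 0.36682
Wq = Lq/λ = 0.36682/31.31 = 0.01172 hr
W = Wq + 1/μ = 0.01172 + 0.07429 = 0.08601 hr

Final: 0.08601 hr


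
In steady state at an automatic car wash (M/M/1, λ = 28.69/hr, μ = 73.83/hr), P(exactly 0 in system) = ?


ρ = 28.69/73.83 = 0.3886
P_n = (1−ρ)·ρ^n = (1 − 0.3886)·0.3886^0 = 0.6114·1.000000 = 0.611405

Final: 0.611405


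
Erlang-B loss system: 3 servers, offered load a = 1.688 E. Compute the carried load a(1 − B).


B(3,1.688) = 0.163119 (Erlang-B)
Carried load = a(1 − B) = 1.688·(1 − 0.163119) = 1.688·0.836881 = 1.4127 E

Final: 1.4127 Erlangs


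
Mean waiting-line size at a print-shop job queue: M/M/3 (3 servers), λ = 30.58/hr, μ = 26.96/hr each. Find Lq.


a = λ/μ = 1.1343; ρ = a/3 = 0.3781
P₀ = 0.315592
Lq = P₀·a^c·ρ / (c!·(1−ρ)²) = 0.315592·1.45933·0.3781/(6·0.38677)
= 0.07504

Final: 0.07504


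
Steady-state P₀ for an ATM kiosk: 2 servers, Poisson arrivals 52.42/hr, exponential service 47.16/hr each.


a = λ/μ = 52.42/47.16 = 1.1115; ρ = a/c = 0.5558
Σ_{k=0}^{1} a^k/k! (terms k=0..1) = 1.00000 + 1.11154 = 2.11154
Tail: a^2/(2!(1−ρ)) = 1.23551/(2·0.4442) = 1.39061
P₀ = 1/(2.11154 + 1.39061) = 1/3.50215 = 0.285539

Final: 0.285539


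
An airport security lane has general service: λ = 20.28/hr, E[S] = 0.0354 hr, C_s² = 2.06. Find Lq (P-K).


ρ = λ·E[S] = 20.28·0.0354 = 0.7179
Lq = ρ²(1+C_s²)/(2(1−ρ)) = 0.5154·(1+2.06)/(2·0.2821)
= 0.5154·3.0600/0.5642 = 2.79543

Final: 2.79543


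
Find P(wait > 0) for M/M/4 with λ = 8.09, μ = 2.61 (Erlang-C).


a = λ/μ = 3.0996; ρ = a/4 = 0.7749
P₀ = 0.032307 (from M/M/c formula)
C(c,a) = [a^c/(c!(1−ρ))]·P₀ = [92.30645/(24·0.2251)]·0.032307
= 17.08651·0.032307 = 0.552010

Final: 0.552010


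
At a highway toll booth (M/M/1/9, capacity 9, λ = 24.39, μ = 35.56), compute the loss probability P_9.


ρ = λ/μ = 24.39/35.56 = 0.6859
P_K = (1−ρ)ρ^K/(1−ρ^(K+1)) = (0.3141·0.033593)/(1 − 0.023041)
= 0.010552/0.976959 = 0.010801

Final: 0.010801


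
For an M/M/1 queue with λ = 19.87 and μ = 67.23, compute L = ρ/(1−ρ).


ρ = λ/μ = 19.87/67.23 = 0.2956
L = ρ/(1−ρ) = 0.2956/(1 − 0.2956) = 0.2956/0.7044 = 0.4196

Final: 0.4196


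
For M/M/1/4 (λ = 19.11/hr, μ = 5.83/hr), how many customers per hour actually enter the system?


ρ = 3.2779; P_K = (1−ρ)ρ^4/(1−ρ^5) = 0.696765
λ_eff = λ(1 − P_K) = 19.11·(1 − 0.696765) = 19.11·0.303235 = 5.7948 /hr

Final: 5.7948 /hr


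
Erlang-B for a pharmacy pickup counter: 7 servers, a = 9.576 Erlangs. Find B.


B(c,a) = (a^c/c!) / Σ_{k=0}^{c} a^k/k!
a^7/7! = 1465.070168
Σ terms (k=0..7): 1.00000 + 9.57600 + 45.84989 + 146.35284 + 350.36870 + 671.02614 + 1070.95773 + 1465.07017 = 3760.201473
B = 1465.070168/3760.201473 = 0.389625

Final: 0.389625


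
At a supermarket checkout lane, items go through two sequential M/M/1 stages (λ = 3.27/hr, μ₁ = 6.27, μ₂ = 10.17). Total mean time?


Each node sees arrival rate λ = 3.27/hr (tandem ⇒ throughput preserved).
W₁ = 1/(μ₁−λ) = 1/(6.27−3.27) = 0.33333 hr
W₂ = 1/(μ₂−λ) = 1/(10.17−3.27) = 0.14493 hr
W_total = W₁ + W₂ = 0.33333 + 0.14493 = 0.47826 hr

Final: 0.47826 hr


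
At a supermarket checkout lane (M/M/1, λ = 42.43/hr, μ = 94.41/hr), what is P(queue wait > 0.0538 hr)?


ρ = 42.43/94.41 = 0.4494
P(Wq > t) = ρ·e^{−(μ−λ)t} = 0.4494·e^{−2.7965}
= 0.4494·0.061022 = 0.027425

Final: 0.027425


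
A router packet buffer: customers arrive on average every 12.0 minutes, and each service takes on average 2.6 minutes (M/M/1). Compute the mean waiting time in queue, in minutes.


λ = 60/12.0 = 5.0000 /hr
μ = 60/2.6 = 23.0769 /hr
ρ = λ/μ = 5.0000/23.0769 = 0.2167
Wq = ρ/(μ−λ) = 0.2167/(23.0769−5.0000) = 0.01199 hr
In minutes: 0.01199·60 = 0.7191 min

Final: 0.7191 min


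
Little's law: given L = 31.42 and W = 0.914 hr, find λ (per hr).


λ = L/W = 31.42/0.914 = 34.3764 /hr

Final: 34.3764 /hr


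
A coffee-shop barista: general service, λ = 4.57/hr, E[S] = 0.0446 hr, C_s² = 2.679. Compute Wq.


ρ = λ·E[S] = 4.57·0.0446 = 0.2038
E[S²] = E[S]²(1+C_s²) = 0.0446²·(1+2.679) = 0.007318
Wq = λ·E[S²]/(2(1−ρ)) = 4.57·0.007318/(2·0.7962) = 0.02100 hr

Final: 0.02100 hr


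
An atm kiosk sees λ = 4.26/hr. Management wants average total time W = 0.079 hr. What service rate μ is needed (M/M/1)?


W = 1/(μ−λ) ⇒ μ − λ = 1/W = 1/0.079 = 12.6582
μ = λ + 1/W = 4.26 + 12.6582 = 16.9182 per hr

Final: 16.9182 /hr


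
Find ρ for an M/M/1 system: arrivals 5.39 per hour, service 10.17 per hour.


ρ = λ/μ = 5.39/10.17 = 0.5300

Final: 0.5300


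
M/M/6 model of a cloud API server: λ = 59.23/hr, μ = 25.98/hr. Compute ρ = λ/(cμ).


ρ = λ/(cμ) = 59.23/(6·25.98) = 59.23/155.88 = 0.3800

Final: 0.3800


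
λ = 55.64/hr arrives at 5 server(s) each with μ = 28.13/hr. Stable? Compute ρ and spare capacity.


Total capacity cμ = 5·28.13 = 140.65/hr
ρ = λ/(cμ) = 55.64/140.65 = 0.3956
Stable ⇔ ρ < 1: YES
Spare capacity = cμ − λ = 140.65 − 55.64 = 85.01/hr

Final: ρ = 0.3956; stable; margin = 85.01/hr


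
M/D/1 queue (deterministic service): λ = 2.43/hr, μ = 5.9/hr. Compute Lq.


ρ = 2.43/5.9 = 0.4119
M/D/1: Lq = ρ²/(2(1−ρ)) = 0.1696/(2·0.5881) = 0.14421

Final: 0.14421


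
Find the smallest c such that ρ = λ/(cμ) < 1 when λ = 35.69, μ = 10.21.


Stability requires cμ > λ ⇔ c > λ/μ.
λ/μ = 35.69/10.21 = 3.4956
Minimum integer c = ⌊3.4956⌋ + 1 = 4
Check: 4·10.21 = 40.84 > 35.69, while 3·10.21 = 30.63 ≤ 35.69

Final: 4 servers


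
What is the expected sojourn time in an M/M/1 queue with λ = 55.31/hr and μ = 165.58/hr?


W = 1/(μ−λ) = 1/(165.58 − 55.31) = 1/110.27 = 0.009069 hr

Final: 0.009069 hr


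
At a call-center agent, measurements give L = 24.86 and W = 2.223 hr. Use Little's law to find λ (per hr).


λ = L/W = 24.86/2.223 = 11.1831 /hr

Final: 11.1831 /hr


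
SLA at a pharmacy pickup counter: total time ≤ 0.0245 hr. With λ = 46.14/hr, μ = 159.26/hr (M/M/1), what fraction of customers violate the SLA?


W ~ Exponential(μ−λ) for M/M/1.
μ − λ = 159.26 − 46.14 = 113.1200
P(W > t) = e^{−(μ−λ)t} = e^{−2.7714} = 0.062572

Final: 0.062572


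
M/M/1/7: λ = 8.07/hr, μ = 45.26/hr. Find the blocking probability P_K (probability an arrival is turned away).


ρ = λ/μ = 8.07/45.26 = 0.1783
P_K = (1−ρ)ρ^K/(1−ρ^(K+1)) = (0.8217·0.000005729)/(1 − 0.000001022)
= 0.000004708/0.999999 = 0.000004708

Final: 0.000004708


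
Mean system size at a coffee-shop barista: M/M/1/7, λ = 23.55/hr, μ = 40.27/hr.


ρ = 23.55/40.27 = 0.5848
L = ρ[1 − (K+1)ρ^K + Kρ^(K+1)] / [(1−ρ)(1−ρ^(K+1))]
Numerator: 0.5848·(1 − 8·0.023392 + 7·0.013680) = 0.531365
Denominator: (0.4152)·(0.986320) = 0.409518
L = 0.531365/0.409518 = 1.2975

Final: 1.2975


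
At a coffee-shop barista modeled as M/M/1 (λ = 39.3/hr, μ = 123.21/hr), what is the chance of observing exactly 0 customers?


ρ = 39.3/123.21 = 0.3190
P_n = (1−ρ)·ρ^n = (1 − 0.3190)·0.3190^0 = 0.6810·1.000000 = 0.681032

Final: 0.681032


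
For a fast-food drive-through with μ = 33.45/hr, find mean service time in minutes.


Mean service time = 1/μ = 1/33.45 hour = 0.02990 hour
In minutes: 0.02990 × 60 = 1.7937 min

Final: 1.7937 min


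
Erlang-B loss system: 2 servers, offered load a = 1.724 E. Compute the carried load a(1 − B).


B(2,1.724) = 0.352983 (Erlang-B)
Carried load = a(1 − B) = 1.724·(1 − 0.352983) = 1.724·0.647017 = 1.1155 E

Final: 1.1155 Erlangs


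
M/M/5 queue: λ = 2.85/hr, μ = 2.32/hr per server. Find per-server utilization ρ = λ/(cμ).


ρ = λ/(cμ) = 2.85/(5·2.32) = 2.85/11.60 = 0.2457

Final: 0.2457


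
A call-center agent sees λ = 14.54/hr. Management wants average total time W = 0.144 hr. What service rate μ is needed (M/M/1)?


W = 1/(μ−λ) ⇒ μ − λ = 1/W = 1/0.144 = 6.9444
μ = λ + 1/W = 14.54 + 6.9444 = 21.4844 per hr

Final: 21.4844 /hr


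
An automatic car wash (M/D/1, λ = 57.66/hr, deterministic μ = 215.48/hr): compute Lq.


ρ = 57.66/215.48 = 0.2676
M/D/1: Lq = ρ²/(2(1−ρ)) = 0.07160/(2·0.7324) = 0.04888

Final: 0.04888


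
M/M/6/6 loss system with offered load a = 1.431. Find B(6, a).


B(c,a) = (a^c/c!) / Σ_{k=0}^{c} a^k/k!
a^6/6! = 0.011926
Σ terms (k=0..6): 1.00000 + 1.43100 + 1.02388 + 0.48839 + 0.17472 + 0.05001 + 0.01193 = 4.179925
B = 0.011926/4.179925 = 0.002853

Final: 0.002853


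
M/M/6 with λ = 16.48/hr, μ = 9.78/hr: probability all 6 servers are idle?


a = λ/μ = 16.48/9.78 = 1.6851; ρ = a/c = 0.2808
Σ_{k=0}^{5} a^k/k! (terms k=0..5) = 1.00000 + 1.68507 + 1.41973 + 0.79745 + 0.33594 + 0.11322 = 5.35141
Tail: a^6/(6!(1−ρ)) = 22.89339/(720·0.7192) = 0.04421
P₀ = 1/(5.35141 + 0.04421) = 1/5.39563 = 0.185335

Final: 0.185335


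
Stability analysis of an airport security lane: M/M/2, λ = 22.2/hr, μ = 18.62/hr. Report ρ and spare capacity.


Total capacity cμ = 2·18.62 = 37.24/hr
ρ = λ/(cμ) = 22.2/37.24 = 0.5961
Stable ⇔ ρ < 1: YES
Spare capacity = cμ − λ = 37.24 − 22.2 = 15.04/hr

Final: ρ = 0.5961; stable; margin = 15.04/hr


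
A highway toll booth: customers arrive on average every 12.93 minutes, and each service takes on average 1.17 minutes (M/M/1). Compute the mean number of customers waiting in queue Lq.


λ = 60/12.93 = 4.6404 /hr
μ = 60/1.17 = 51.2821 /hr
ρ = λ/μ = 4.6404/51.2821 = 0.09049
Lq = ρ²/(1−ρ) = 0.008188/0.9095 = 0.009003

Final: 0.009003


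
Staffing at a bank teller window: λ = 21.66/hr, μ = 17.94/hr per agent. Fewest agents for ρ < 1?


Stability requires cμ > λ ⇔ c > λ/μ.
λ/μ = 21.66/17.94 = 1.2074
Minimum integer c = ⌊1.2074⌋ + 1 = 2
Check: 2·17.94 = 35.88 > 21.66, while 1·17.94 = 17.94 ≤ 21.66

Final: 2 servers


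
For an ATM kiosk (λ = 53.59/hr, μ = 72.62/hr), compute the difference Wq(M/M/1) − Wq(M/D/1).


ρ = 53.59/72.62 = 0.7380
Wq(M/M/1) = ρ/(μ−λ) = 0.7380/19.03 = 0.03878 hr
Wq(M/D/1) = ρ/(2(μ−λ)) = 0.01939 hr
Savings = 0.03878 − 0.01939 = 0.01939 hr

Final: 0.01939 hr


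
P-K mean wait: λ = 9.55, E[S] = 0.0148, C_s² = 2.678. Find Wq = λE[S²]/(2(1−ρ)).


ρ = λ·E[S] = 9.55·0.0148 = 0.1413
E[S²] = E[S]²(1+C_s²) = 0.0148²·(1+2.678) = 0.0008056
Wq = λ·E[S²]/(2(1−ρ)) = 9.55·0.0008056/(2·0.8587) = 0.004480 hr

Final: 0.004480 hr


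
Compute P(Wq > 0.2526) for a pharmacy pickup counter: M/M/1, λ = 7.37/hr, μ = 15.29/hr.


ρ = 7.37/15.29 = 0.4820
P(Wq > t) = ρ·e^{−(μ−λ)t} = 0.4820·e^{−2.0006}
= 0.4820·0.135255 = 0.065195

Final: 0.065195


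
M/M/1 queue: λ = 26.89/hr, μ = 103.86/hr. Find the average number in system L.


ρ = λ/μ = 26.89/103.86 = 0.2589
L = ρ/(1−ρ) = 0.2589/(1 − 0.2589) = 0.2589/0.7411 = 0.3494

Final: 0.3494


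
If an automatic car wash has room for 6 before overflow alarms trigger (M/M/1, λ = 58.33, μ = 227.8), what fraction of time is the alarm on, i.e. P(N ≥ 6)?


ρ = 58.33/227.8 = 0.2561
P(N ≥ n) = ρ^n = 0.2561^6 = 0.0002819

Final: 0.0002819


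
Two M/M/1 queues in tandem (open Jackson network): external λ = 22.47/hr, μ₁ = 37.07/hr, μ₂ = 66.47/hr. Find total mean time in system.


Each node sees arrival rate λ = 22.47/hr (tandem ⇒ throughput preserved).
W₁ = 1/(μ₁−λ) = 1/(37.07−22.47) = 0.06849 hr
W₂ = 1/(μ₂−λ) = 1/(66.47−22.47) = 0.02273 hr
W_total = W₁ + W₂ = 0.06849 + 0.02273 = 0.09122 hr

Final: 0.09122 hr


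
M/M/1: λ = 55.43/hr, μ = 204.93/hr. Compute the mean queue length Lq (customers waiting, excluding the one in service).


ρ = 55.43/204.93 = 0.2705
Lq = ρ²/(1−ρ) = 0.07316/0.7295 = 0.1003

Final: 0.1003


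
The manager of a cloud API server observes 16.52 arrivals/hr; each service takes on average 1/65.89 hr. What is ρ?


ρ = λ/μ = 16.52/65.89 = 0.2507

Final: 0.2507


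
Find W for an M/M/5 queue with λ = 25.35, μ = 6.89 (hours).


a = 3.6792; ρ = 0.7358; P₀ = 0.020554
Lq = P₀·a^c·ρ/(c!(1−ρ)²) = 1.21782
Wq = Lq/λ = 1.21782/25.35 = 0.04804 hr
W = Wq + 1/μ = 0.04804 + 0.14514 = 0.19318 hr

Final: 0.19318 hr


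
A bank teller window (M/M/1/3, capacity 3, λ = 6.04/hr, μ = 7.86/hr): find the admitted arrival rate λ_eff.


ρ = 0.7684; P_K = (1−ρ)ρ^3/(1−ρ^4) = 0.161330
λ_eff = λ(1 − P_K) = 6.04·(1 − 0.161330) = 6.04·0.838670 = 5.0656 /hr

Final: 5.0656 /hr


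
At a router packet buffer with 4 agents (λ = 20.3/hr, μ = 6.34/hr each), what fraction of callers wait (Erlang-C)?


a = λ/μ = 3.2019; ρ = a/4 = 0.8005
P₀ = 0.027212 (from M/M/c formula)
C(c,a) = [a^c/(c!(1−ρ))]·P₀ = [105.10591/(24·0.1995)]·0.027212
= 21.94899·0.027212 = 0.597284

Final: 0.597284


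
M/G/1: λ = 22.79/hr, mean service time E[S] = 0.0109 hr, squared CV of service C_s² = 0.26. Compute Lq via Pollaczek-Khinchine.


ρ = λ·E[S] = 22.79·0.0109 = 0.2484
Lq = ρ²(1+C_s²)/(2(1−ρ)) = 0.06171·(1+0.26)/(2·0.7516)
= 0.06171·1.2600/1.5032 = 0.05173

Final: 0.05173


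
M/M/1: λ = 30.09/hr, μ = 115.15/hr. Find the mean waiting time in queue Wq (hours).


ρ = 30.09/115.15 = 0.2613
Wq = ρ/(μ−λ) = 0.2613/(115.15 − 30.09) = 0.2613/85.06 = 0.003072 hr

Final: 0.003072 hr


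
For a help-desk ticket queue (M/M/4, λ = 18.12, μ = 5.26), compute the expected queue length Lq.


a = λ/μ = 3.4449; ρ = a/4 = 0.8612
P₀ = 0.016814
Lq = P₀·a^c·ρ / (c!·(1−ρ)²) = 0.016814·140.82825·0.8612/(24·0.01926)
= 4.41165

Final: 4.41165


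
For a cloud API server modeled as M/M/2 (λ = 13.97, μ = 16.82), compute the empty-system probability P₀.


a = λ/μ = 13.97/16.82 = 0.8306; ρ = a/c = 0.4153
Σ_{k=0}^{1} a^k/k! (terms k=0..1) = 1.00000 + 0.83056 = 1.83056
Tail: a^2/(2!(1−ρ)) = 0.68983/(2·0.5847) = 0.58988
P₀ = 1/(1.83056 + 0.58988) = 1/2.42044 = 0.413148

Final: 0.413148


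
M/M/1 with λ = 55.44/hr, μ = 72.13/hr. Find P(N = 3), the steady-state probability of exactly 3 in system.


ρ = 55.44/72.13 = 0.7686
P_n = (1−ρ)·ρ^n = (1 − 0.7686)·0.7686^3 = 0.2314·0.454069 = 0.105066

Final: 0.105066


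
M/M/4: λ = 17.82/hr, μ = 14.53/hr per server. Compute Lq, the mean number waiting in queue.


a = λ/μ = 1.2264; ρ = a/4 = 0.3066
P₀ = 0.292236
Lq = P₀·a^c·ρ / (c!·(1−ρ)²) = 0.292236·2.26239·0.3066/(24·0.48079)
= 0.01757

Final: 0.01757


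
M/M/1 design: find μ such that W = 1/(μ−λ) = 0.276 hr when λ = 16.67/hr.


W = 1/(μ−λ) ⇒ μ − λ = 1/W = 1/0.276 = 3.6232
μ = λ + 1/W = 16.67 + 3.6232 = 20.2932 per hr

Final: 20.2932 /hr


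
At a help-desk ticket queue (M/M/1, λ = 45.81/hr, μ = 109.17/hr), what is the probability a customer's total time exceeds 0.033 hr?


W ~ Exponential(μ−λ) for M/M/1.
μ − λ = 109.17 − 45.81 = 63.3600
P(W > t) = e^{−(μ−λ)t} = e^{−2.0909} = 0.123578

Final: 0.123578


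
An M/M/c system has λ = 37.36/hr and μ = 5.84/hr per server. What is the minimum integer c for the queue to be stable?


Stability requires cμ > λ ⇔ c > λ/μ.
λ/μ = 37.36/5.84 = 6.3973
Minimum integer c = ⌊6.3973⌋ + 1 = 7
Check: 7·5.84 = 40.88 > 37.36, while 6·5.84 = 35.04 ≤ 37.36

Final: 7 servers


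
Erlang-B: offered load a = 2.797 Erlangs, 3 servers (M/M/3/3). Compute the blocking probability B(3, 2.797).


B(c,a) = (a^c/c!) / Σ_{k=0}^{c} a^k/k!
a^3/3! = 3.646919
Σ terms (k=0..3): 1.00000 + 2.79700 + 3.91160 + 3.64692 = 11.355524
B = 3.646919/11.355524 = 0.321158

Final: 0.321158


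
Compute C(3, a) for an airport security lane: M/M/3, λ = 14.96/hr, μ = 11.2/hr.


a = λ/μ = 1.3357; ρ = a/3 = 0.4452
P₀ = 0.253567 (from M/M/c formula)
C(c,a) = [a^c/(c!(1−ρ))]·P₀ = [2.38309/(6·0.5548)]·0.253567
= 0.71595·0.253567 = 0.181541

Final: 0.181541


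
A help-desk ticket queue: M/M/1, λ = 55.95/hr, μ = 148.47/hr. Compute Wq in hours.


ρ = 55.95/148.47 = 0.3768
Wq = ρ/(μ−λ) = 0.3768/(148.47 − 55.95) = 0.3768/92.52 = 0.004073 hr

Final: 0.004073 hr


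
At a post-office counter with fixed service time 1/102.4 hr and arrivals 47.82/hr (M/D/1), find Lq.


ρ = 47.82/102.4 = 0.4670
M/D/1: Lq = ρ²/(2(1−ρ)) = 0.2181/(2·0.5330) = 0.20458

Final: 0.20458


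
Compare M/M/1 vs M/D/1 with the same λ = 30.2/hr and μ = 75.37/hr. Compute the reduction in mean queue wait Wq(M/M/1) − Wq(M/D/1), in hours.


ρ = 30.2/75.37 = 0.4007
Wq(M/M/1) = ρ/(μ−λ) = 0.4007/45.17 = 0.008871 hr
Wq(M/D/1) = ρ/(2(μ−λ)) = 0.004435 hr
Savings = 0.008871 − 0.004435 = 0.004435 hr

Final: 0.004435 hr


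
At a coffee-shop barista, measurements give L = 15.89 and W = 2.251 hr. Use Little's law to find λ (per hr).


λ = L/W = 15.89/2.251 = 7.0591 /hr

Final: 7.0591 /hr


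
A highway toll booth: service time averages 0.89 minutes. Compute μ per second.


μ = 1/(service time) in consistent units.
1 second = 0.0166667 min, so μ = 0.0166667/0.89 = 0.01873 per second

Final: 0.01873 /sec


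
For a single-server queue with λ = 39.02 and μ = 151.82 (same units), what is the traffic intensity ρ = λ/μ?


ρ = λ/μ = 39.02/151.82 = 0.2570

Final: 0.2570


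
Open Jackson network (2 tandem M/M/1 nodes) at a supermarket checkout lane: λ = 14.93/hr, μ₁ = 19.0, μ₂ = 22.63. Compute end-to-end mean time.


Each node sees arrival rate λ = 14.93/hr (tandem ⇒ throughput preserved).
W₁ = 1/(μ₁−λ) = 1/(19.0−14.93) = 0.24570 hr
W₂ = 1/(μ₂−λ) = 1/(22.63−14.93) = 0.12987 hr
W_total = W₁ + W₂ = 0.24570 + 0.12987 = 0.37557 hr

Final: 0.37557 hr


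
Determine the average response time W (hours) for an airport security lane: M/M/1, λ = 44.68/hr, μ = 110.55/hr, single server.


W = 1/(μ−λ) = 1/(110.55 − 44.68) = 1/65.87 = 0.01518 hr

Final: 0.01518 hr


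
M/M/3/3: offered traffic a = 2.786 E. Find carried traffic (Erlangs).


B(3,2.786) = 0.319765 (Erlang-B)
Carried load = a(1 − B) = 2.786·(1 − 0.319765) = 2.786·0.680235 = 1.8951 E

Final: 1.8951 Erlangs


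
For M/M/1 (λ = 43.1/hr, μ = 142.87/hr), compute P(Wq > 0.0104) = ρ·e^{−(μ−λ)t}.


ρ = 43.1/142.87 = 0.3017
P(Wq > t) = ρ·e^{−(μ−λ)t} = 0.3017·e^{−1.0376}
= 0.3017·0.354301 = 0.106883

Final: 0.106883


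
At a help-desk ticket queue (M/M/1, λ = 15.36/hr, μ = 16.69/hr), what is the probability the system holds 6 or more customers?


ρ = 15.36/16.69 = 0.9203
P(N ≥ n) = ρ^n = 0.9203^6 = 0.607588

Final: 0.607588


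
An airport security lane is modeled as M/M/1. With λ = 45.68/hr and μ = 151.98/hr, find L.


ρ = λ/μ = 45.68/151.98 = 0.3006
L = ρ/(1−ρ) = 0.3006/(1 − 0.3006) = 0.3006/0.6994 = 0.4297

Final: 0.4297


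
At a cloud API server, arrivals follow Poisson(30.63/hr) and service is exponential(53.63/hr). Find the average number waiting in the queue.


ρ = 30.63/53.63 = 0.5711
Lq = ρ²/(1−ρ) = 0.3262/0.4289 = 0.7606

Final: 0.7606


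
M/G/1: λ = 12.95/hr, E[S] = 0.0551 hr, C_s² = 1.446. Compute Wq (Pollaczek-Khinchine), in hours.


ρ = λ·E[S] = 12.95·0.0551 = 0.7135
E[S²] = E[S]²(1+C_s²) = 0.0551²·(1+1.446) = 0.007426
Wq = λ·E[S²]/(2(1−ρ)) = 12.95·0.007426/(2·0.2865) = 0.16786 hr

Final: 0.16786 hr


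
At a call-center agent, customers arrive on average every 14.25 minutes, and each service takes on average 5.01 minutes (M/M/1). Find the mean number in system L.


λ = 60/14.25 = 4.2105 /hr
μ = 60/5.01 = 11.9760 /hr
ρ = λ/μ = 4.2105/11.9760 = 0.3516
L = ρ/(1−ρ) = 0.3516/0.6484 = 0.5422

Final: 0.5422


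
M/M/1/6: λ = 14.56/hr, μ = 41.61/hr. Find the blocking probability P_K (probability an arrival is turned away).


ρ = λ/μ = 14.56/41.61 = 0.3499
P_K = (1−ρ)ρ^K/(1−ρ^(K+1)) = (0.6501·0.001836)/(1 − 0.0006423)
= 0.001193/0.999358 = 0.001194

Final: 0.001194


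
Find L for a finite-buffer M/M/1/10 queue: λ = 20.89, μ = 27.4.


ρ = 20.89/27.4 = 0.7624
L = ρ[1 − (K+1)ρ^K + Kρ^(K+1)] / [(1−ρ)(1−ρ^(K+1))]
Numerator: 0.7624·(1 − 11·0.066356 + 10·0.050590) = 0.591621
Denominator: (0.2376)·(0.949410) = 0.225571
L = 0.591621/0.225571 = 2.6228

Final: 2.6228


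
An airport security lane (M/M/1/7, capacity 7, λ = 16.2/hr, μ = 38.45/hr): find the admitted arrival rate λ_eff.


ρ = 0.4213; P_K = (1−ρ)ρ^7/(1−ρ^8) = 0.001365
λ_eff = λ(1 − P_K) = 16.2·(1 − 0.001365) = 16.2·0.998635 = 16.1779 /hr

Final: 16.1779 /hr


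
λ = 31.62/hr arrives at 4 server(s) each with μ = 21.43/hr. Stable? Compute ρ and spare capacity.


Total capacity cμ = 4·21.43 = 85.72/hr
ρ = λ/(cμ) = 31.62/85.72 = 0.3689
Stable ⇔ ρ < 1: YES
Spare capacity = cμ − λ = 85.72 − 31.62 = 54.10/hr

Final: ρ = 0.3689; stable; margin = 54.10/hr


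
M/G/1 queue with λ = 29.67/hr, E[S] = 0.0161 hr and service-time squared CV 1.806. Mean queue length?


ρ = λ·E[S] = 29.67·0.0161 = 0.4777
Lq = ρ²(1+C_s²)/(2(1−ρ)) = 0.2282·(1+1.806)/(2·0.5223)
= 0.2282·2.8060/1.0446 = 0.61293

Final: 0.61293


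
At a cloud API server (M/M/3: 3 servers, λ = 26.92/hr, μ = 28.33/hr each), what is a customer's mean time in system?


a = 0.9502; ρ = 0.3167; P₀ = 0.382997
Lq = P₀·a^c·ρ/(c!(1−ρ)²) = 0.03716
Wq = Lq/λ = 0.03716/26.92 = 0.001380 hr
W = Wq + 1/μ = 0.001380 + 0.03530 = 0.03668 hr

Final: 0.03668 hr


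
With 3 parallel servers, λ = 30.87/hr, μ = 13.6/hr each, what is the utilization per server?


ρ = λ/(cμ) = 30.87/(3·13.6) = 30.87/40.80 = 0.7566

Final: 0.7566


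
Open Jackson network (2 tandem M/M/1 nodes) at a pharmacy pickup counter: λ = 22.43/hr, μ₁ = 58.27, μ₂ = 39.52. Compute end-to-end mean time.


Each node sees arrival rate λ = 22.43/hr (tandem ⇒ throughput preserved).
W₁ = 1/(μ₁−λ) = 1/(58.27−22.43) = 0.02790 hr
W₂ = 1/(μ₂−λ) = 1/(39.52−22.43) = 0.05851 hr
W_total = W₁ + W₂ = 0.02790 + 0.05851 = 0.08642 hr

Final: 0.08642 hr


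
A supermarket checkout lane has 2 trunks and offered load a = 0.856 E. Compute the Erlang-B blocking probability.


B(c,a) = (a^c/c!) / Σ_{k=0}^{c} a^k/k!
a^2/2! = 0.366368
Σ terms (k=0..2): 1.00000 + 0.85600 + 0.36637 = 2.222368
B = 0.366368/2.222368 = 0.164855

Final: 0.164855


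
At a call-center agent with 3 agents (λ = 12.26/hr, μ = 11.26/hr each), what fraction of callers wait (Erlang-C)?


a = λ/μ = 1.0888; ρ = a/3 = 0.3629
P₀ = 0.331207 (from M/M/c formula)
C(c,a) = [a^c/(c!(1−ρ))]·P₀ = [1.29079/(6·0.6371)]·0.331207
= 0.33769·0.331207 = 0.111846

Final: 0.111846


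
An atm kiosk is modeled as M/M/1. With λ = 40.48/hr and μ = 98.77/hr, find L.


ρ = λ/μ = 40.48/98.77 = 0.4098
L = ρ/(1−ρ) = 0.4098/(1 − 0.4098) = 0.4098/0.5902 = 0.6945

Final: 0.6945


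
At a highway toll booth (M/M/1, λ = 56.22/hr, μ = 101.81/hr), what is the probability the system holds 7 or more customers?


ρ = 56.22/101.81 = 0.5522
P(N ≥ n) = ρ^n = 0.5522^7 = 0.015657

Final: 0.015657


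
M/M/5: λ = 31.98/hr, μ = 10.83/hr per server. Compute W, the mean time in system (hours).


a = 2.9529; ρ = 0.5906; P₀ = 0.049159
Lq = P₀·a^c·ρ/(c!(1−ρ)²) = 0.32406
Wq = Lq/λ = 0.32406/31.98 = 0.01013 hr
W = Wq + 1/μ = 0.01013 + 0.09234 = 0.10247 hr

Final: 0.10247 hr


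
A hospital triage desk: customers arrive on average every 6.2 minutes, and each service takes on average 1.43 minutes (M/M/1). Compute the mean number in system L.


λ = 60/6.2 = 9.6774 /hr
μ = 60/1.43 = 41.9580 /hr
ρ = λ/μ = 9.6774/41.9580 = 0.2306
L = ρ/(1−ρ) = 0.2306/0.7694 = 0.2998

Final: 0.2998


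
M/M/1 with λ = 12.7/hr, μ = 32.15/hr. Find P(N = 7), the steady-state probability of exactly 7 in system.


ρ = 12.7/32.15 = 0.3950
P_n = (1−ρ)·ρ^n = (1 − 0.3950)·0.3950^7 = 0.6050·0.001501 = 0.0009080

Final: 0.0009080


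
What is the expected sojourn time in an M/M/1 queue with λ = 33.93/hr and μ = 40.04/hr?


W = 1/(μ−λ) = 1/(40.04 − 33.93) = 1/6.11 = 0.1637 hr

Final: 0.1637 hr


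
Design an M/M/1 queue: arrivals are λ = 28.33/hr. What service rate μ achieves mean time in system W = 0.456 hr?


W = 1/(μ−λ) ⇒ μ − λ = 1/W = 1/0.456 = 2.1930
μ = λ + 1/W = 28.33 + 2.1930 = 30.5230 per hr

Final: 30.5230 /hr


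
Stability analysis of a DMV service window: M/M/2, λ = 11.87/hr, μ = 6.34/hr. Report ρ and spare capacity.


Total capacity cμ = 2·6.34 = 12.68/hr
ρ = λ/(cμ) = 11.87/12.68 = 0.9361
Stable ⇔ ρ < 1: YES
Spare capacity = cμ − λ = 12.68 − 11.87 = 0.81/hr

Final: ρ = 0.9361; stable; margin = 0.81/hr


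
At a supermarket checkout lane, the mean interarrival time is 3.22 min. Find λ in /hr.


λ = 1/(interarrival time) in consistent units.
1 hour = 60 min, so λ = 60/3.22 = 18.6335 per hour

Final: 18.6335 /hr


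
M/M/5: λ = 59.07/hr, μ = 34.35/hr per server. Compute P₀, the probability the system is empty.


a = λ/μ = 59.07/34.35 = 1.7197; ρ = a/c = 0.3439
Σ_{k=0}^{4} a^k/k! (terms k=0..4) = 1.00000 + 1.71965 + 1.47860 + 0.84756 + 0.36438 = 5.41018
Tail: a^5/(5!(1−ρ)) = 15.03838/(120·0.6561) = 0.19102
P₀ = 1/(5.41018 + 0.19102) = 1/5.60120 = 0.178533

Final: 0.178533


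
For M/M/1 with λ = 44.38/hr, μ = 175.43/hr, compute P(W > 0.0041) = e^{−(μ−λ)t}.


W ~ Exponential(μ−λ) for M/M/1.
μ − λ = 175.43 − 44.38 = 131.0500
P(W > t) = e^{−(μ−λ)t} = e^{−0.5373} = 0.584321

Final: 0.584321


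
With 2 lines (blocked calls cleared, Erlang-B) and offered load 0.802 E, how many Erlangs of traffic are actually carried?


B(2,0.802) = 0.151442 (Erlang-B)
Carried load = a(1 − B) = 0.802·(1 − 0.151442) = 0.802·0.848558 = 0.6805 E

Final: 0.6805 Erlangs


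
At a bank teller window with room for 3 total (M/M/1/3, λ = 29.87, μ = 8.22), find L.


ρ = 29.87/8.22 = 3.6338
L = ρ[1 − (K+1)ρ^K + Kρ^(K+1)] / [(1−ρ)(1−ρ^(K+1))]
Numerator: 3.6338·(1 − 4·47.983311 + 3·174.362714) = 1206.991091
Denominator: (-2.6338)·(-173.362714) = 456.606175
L = 1206.991091/456.606175 = 2.6434

Final: 2.6434


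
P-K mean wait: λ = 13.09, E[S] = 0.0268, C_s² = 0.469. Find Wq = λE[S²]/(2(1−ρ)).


ρ = λ·E[S] = 13.09·0.0268 = 0.3508
E[S²] = E[S]²(1+C_s²) = 0.0268²·(1+0.469) = 0.001055
Wq = λ·E[S²]/(2(1−ρ)) = 13.09·0.001055/(2·0.6492) = 0.01064 hr

Final: 0.01064 hr


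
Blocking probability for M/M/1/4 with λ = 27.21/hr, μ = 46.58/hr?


ρ = λ/μ = 27.21/46.58 = 0.5842
P_K = (1−ρ)ρ^K/(1−ρ^(K+1)) = (0.4158·0.116444)/(1 − 0.068021)
= 0.048422/0.931979 = 0.051957

Final: 0.051957


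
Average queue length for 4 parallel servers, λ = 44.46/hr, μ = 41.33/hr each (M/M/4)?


a = λ/μ = 1.0757; ρ = a/4 = 0.2689
P₀ = 0.340353
Lq = P₀·a^c·ρ / (c!·(1−ρ)²) = 0.340353·1.33911·0.2689/(24·0.53446)
= 0.009556

Final: 0.009556


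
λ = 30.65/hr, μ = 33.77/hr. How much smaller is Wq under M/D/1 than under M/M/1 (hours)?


ρ = 30.65/33.77 = 0.9076
Wq(M/M/1) = ρ/(μ−λ) = 0.9076/3.12 = 0.29090 hr
Wq(M/D/1) = ρ/(2(μ−λ)) = 0.14545 hr
Savings = 0.29090 − 0.14545 = 0.14545 hr

Final: 0.14545 hr


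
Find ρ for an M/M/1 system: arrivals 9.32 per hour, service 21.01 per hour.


ρ = λ/μ = 9.32/21.01 = 0.4436

Final: 0.4436


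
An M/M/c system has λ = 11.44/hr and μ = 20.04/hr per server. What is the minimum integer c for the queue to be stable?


Stability requires cμ > λ ⇔ c > λ/μ.
λ/μ = 11.44/20.04 = 0.5709
Minimum integer c = ⌊0.5709⌋ + 1 = 1
Check: 1·20.04 = 20.04 > 11.44, while 0·20.04 = 0.00 ≤ 11.44

Final: 1 servers


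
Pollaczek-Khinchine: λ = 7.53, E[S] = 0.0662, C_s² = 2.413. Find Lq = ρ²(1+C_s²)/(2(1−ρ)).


ρ = λ·E[S] = 7.53·0.0662 = 0.4985
Lq = ρ²(1+C_s²)/(2(1−ρ)) = 0.2485·(1+2.413)/(2·0.5015)
= 0.2485·3.4130/1.0030 = 0.84553

Final: 0.84553


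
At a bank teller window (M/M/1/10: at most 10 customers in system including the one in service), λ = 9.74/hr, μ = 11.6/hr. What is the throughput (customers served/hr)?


ρ = 0.8397; P_K = (1−ρ)ρ^10/(1−ρ^11) = 0.032714
λ_eff = λ(1 − P_K) = 9.74·(1 − 0.032714) = 9.74·0.967286 = 9.4214 /hr

Final: 9.4214 /hr


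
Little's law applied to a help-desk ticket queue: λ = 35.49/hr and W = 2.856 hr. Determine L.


L = λW = 35.49·2.856 = 101.3594

Final: 101.3594


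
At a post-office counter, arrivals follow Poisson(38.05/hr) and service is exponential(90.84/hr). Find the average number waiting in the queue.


ρ = 38.05/90.84 = 0.4189
Lq = ρ²/(1−ρ) = 0.1755/0.5811 = 0.3019

Final: 0.3019


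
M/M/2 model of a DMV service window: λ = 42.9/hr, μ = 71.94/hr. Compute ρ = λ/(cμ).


ρ = λ/(cμ) = 42.9/(2·71.94) = 42.9/143.88 = 0.2982

Final: 0.2982


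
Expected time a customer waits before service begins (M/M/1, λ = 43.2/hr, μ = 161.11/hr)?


ρ = 43.2/161.11 = 0.2681
Wq = ρ/(μ−λ) = 0.2681/(161.11 − 43.2) = 0.2681/117.91 = 0.002274 hr

Final: 0.002274 hr


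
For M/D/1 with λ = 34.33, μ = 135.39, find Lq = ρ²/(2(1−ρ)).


ρ = 34.33/135.39 = 0.2536
M/D/1: Lq = ρ²/(2(1−ρ)) = 0.06429/(2·0.7464) = 0.04307

Final: 0.04307


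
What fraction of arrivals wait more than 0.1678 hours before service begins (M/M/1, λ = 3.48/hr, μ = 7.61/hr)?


ρ = 3.48/7.61 = 0.4573
P(Wq > t) = ρ·e^{−(μ−λ)t} = 0.4573·e^{−0.6930}
= 0.4573·0.500067 = 0.228677

Final: 0.228677


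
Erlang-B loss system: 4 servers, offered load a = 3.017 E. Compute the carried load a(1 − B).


B(4,3.017) = 0.207996 (Erlang-B)
Carried load = a(1 − B) = 3.017·(1 − 0.207996) = 3.017·0.792004 = 2.3895 E

Final: 2.3895 Erlangs


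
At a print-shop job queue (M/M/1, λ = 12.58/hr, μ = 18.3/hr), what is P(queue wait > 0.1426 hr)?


ρ = 12.58/18.3 = 0.6874
P(Wq > t) = ρ·e^{−(μ−λ)t} = 0.6874·e^{−0.8157}
= 0.6874·0.442342 = 0.304080

Final: 0.304080


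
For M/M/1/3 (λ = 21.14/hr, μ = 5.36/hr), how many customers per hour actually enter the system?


ρ = 3.9440; P_K = (1−ρ)ρ^3/(1−ρ^4) = 0.749550
λ_eff = λ(1 − P_K) = 21.14·(1 − 0.749550) = 21.14·0.250450 = 5.2945 /hr

Final: 5.2945 /hr


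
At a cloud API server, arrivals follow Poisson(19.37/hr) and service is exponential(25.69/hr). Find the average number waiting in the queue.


ρ = 19.37/25.69 = 0.7540
Lq = ρ²/(1−ρ) = 0.5685/0.2460 = 2.3109

Final: 2.3109


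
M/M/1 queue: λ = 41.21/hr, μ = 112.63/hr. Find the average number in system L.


ρ = λ/μ = 41.21/112.63 = 0.3659
L = ρ/(1−ρ) = 0.3659/(1 − 0.3659) = 0.3659/0.6341 = 0.5770

Final: 0.5770


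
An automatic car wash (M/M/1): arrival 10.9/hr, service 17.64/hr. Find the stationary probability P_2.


ρ = 10.9/17.64 = 0.6179
P_n = (1−ρ)·ρ^n = (1 − 0.6179)·0.6179^2 = 0.3821·0.381818 = 0.145887

Final: 0.145887
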